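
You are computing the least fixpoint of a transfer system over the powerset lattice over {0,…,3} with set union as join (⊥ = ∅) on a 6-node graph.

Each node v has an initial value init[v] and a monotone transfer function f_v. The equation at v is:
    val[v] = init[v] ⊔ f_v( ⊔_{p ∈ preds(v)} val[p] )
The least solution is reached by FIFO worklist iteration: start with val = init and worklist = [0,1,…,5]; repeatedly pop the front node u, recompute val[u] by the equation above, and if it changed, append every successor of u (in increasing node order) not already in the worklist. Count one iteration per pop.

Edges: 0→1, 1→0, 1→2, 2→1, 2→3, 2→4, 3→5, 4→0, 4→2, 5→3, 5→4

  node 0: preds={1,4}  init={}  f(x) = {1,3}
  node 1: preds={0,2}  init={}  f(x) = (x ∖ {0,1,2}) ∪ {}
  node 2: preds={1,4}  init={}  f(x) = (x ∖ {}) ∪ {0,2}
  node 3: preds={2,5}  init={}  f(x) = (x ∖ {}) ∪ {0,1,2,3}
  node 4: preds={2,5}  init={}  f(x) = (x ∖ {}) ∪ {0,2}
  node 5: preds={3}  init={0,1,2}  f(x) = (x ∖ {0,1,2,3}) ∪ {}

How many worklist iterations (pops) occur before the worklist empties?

12

Worklist (12 pops):
  #1 pop 0: in={} → {1,3} (was {}); enqueue []
  #2 pop 1: in={1,3} → {3} (was {}); enqueue [0]
  #3 pop 2: in={3} → {0,2,3} (was {}); enqueue [1]
  #4 pop 3: in={0,1,2,3} → {0,1,2,3} (was {}); enqueue []
  #5 pop 4: in={0,1,2,3} → {0,1,2,3} (was {}); enqueue [2]
  #6 pop 5: in={0,1,2,3} → {0,1,2} (no change)
  #7 pop 0: in={0,1,2,3} → {1,3} (no change)
  #8 pop 1: in={0,1,2,3} → {3} (no change)
  #9 pop 2: in={0,1,2,3} → {0,1,2,3} (was {0,2,3}); enqueue [1,3,4]
  #10 pop 1: in={0,1,2,3} → {3} (no change)
  #11 pop 3: in={0,1,2,3} → {0,1,2,3} (no change)
  #12 pop 4: in={0,1,2,3} → {0,1,2,3} (no change)

Fixpoint:
  val[0] = {1,3}
  val[1] = {3}
  val[2] = {0,1,2,3}
  val[3] = {0,1,2,3}
  val[4] = {0,1,2,3}
  val[5] = {0,1,2}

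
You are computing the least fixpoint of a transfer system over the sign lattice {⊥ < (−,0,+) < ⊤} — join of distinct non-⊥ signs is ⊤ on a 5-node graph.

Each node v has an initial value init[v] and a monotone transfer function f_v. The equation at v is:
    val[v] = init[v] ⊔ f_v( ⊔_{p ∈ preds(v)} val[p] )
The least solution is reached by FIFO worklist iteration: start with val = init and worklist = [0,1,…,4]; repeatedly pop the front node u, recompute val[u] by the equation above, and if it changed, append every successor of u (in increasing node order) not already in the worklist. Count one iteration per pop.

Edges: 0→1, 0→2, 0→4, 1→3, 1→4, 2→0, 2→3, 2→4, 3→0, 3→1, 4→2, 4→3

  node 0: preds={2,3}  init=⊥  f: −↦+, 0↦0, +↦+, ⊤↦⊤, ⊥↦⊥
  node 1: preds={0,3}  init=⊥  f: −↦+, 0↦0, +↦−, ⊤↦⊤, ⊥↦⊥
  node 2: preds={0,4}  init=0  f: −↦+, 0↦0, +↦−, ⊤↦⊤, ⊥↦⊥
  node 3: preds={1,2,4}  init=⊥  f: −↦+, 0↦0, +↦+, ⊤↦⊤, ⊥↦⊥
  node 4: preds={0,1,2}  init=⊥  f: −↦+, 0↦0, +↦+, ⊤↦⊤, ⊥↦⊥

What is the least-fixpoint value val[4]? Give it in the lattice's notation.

Trace (9 dequeues):
  [1] u=0 | in 0 | out 0 | prev ⊥ | push {}
  [2] u=1 | in 0 | out 0 | prev ⊥ | push {}
  [3] u=2 | in 0 | out 0 | ==
  [4] u=3 | in 0 | out 0 | prev ⊥ | push {0,1}
  [5] u=4 | in 0 | out 0 | prev ⊥ | push {2,3}
  [6] u=0 | in 0 | out 0 | ==
  [7] u=1 | in 0 | out 0 | ==
  [8] u=2 | in 0 | out 0 | ==
  [9] u=3 | in 0 | out 0 | ==

Converged values:
  [0] 0
  [1] 0
  [2] 0
  [3] 0
  [4] 0

0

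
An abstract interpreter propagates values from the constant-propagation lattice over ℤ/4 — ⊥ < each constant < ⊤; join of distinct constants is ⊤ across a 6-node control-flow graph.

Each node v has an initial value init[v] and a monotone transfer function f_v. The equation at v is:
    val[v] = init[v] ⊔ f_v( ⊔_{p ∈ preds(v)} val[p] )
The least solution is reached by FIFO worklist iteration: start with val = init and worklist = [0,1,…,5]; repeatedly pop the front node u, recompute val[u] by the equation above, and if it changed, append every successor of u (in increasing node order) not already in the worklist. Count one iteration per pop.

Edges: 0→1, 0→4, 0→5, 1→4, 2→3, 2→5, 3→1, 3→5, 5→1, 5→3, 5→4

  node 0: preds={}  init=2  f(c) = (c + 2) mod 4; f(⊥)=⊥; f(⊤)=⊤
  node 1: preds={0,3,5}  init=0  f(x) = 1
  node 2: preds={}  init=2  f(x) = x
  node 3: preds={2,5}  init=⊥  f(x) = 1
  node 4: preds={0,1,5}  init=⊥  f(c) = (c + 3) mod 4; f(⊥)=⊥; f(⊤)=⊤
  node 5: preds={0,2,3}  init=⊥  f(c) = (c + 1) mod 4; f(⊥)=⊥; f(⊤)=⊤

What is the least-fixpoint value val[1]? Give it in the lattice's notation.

Worklist (9 pops):
  #1 pop 0: in=⊥ → 2 (no change)
  #2 pop 1: in=2 → ⊤ (was 0); enqueue []
  #3 pop 2: in=⊥ → 2 (no change)
  #4 pop 3: in=2 → 1 (was ⊥); enqueue [1]
  #5 pop 4: in=⊤ → ⊤ (was ⊥); enqueue []
  #6 pop 5: in=⊤ → ⊤ (was ⊥); enqueue [3,4]
  #7 pop 1: in=⊤ → ⊤ (no change)
  #8 pop 3: in=⊤ → 1 (no change)
  #9 pop 4: in=⊤ → ⊤ (no change)

Fixpoint:
  val[0] = 2
  val[1] = ⊤
  val[2] = 2
  val[3] = 1
  val[4] = ⊤
  val[5] = ⊤

⊤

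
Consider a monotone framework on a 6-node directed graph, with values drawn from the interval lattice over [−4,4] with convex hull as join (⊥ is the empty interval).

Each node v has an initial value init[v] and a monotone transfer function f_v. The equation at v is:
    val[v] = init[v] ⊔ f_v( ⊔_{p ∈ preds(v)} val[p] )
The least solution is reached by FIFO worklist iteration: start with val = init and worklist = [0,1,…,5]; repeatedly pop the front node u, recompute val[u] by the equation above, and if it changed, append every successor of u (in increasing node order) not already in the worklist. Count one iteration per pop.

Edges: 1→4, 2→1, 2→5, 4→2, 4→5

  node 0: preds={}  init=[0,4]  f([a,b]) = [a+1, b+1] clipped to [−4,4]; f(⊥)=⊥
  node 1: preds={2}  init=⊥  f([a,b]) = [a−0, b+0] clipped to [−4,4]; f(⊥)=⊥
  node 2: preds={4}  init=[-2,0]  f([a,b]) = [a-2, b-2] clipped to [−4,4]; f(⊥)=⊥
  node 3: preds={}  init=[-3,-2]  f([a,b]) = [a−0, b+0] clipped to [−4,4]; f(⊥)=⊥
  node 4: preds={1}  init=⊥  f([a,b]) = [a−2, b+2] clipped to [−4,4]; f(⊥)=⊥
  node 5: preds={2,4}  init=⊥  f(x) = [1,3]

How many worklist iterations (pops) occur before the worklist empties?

10

Iteration log — 10 steps:
  step 1. node 0  ⊔preds=⊥  new=[0,4]  stable
  step 2. node 1  ⊔preds=[-2,0]  new=[-2,0]  old=⊥  +wl: 
  step 3. node 2  ⊔preds=⊥  new=[-2,0]  stable
  step 4. node 3  ⊔preds=⊥  new=[-3,-2]  stable
  step 5. node 4  ⊔preds=[-2,0]  new=[-4,2]  old=⊥  +wl: 2
  step 6. node 5  ⊔preds=[-4,2]  new=[1,3]  old=⊥  +wl: 
  step 7. node 2  ⊔preds=[-4,2]  new=[-4,0]  old=[-2,0]  +wl: 1,5
  step 8. node 1  ⊔preds=[-4,0]  new=[-4,0]  old=[-2,0]  +wl: 4
  step 9. node 5  ⊔preds=[-4,2]  new=[1,3]  stable
  step 10. node 4  ⊔preds=[-4,0]  new=[-4,2]  stable

Least fixpoint reached:
  node 0: [0,4]
  node 1: [-4,0]
  node 2: [-4,0]
  node 3: [-3,-2]
  node 4: [-4,2]
  node 5: [1,3]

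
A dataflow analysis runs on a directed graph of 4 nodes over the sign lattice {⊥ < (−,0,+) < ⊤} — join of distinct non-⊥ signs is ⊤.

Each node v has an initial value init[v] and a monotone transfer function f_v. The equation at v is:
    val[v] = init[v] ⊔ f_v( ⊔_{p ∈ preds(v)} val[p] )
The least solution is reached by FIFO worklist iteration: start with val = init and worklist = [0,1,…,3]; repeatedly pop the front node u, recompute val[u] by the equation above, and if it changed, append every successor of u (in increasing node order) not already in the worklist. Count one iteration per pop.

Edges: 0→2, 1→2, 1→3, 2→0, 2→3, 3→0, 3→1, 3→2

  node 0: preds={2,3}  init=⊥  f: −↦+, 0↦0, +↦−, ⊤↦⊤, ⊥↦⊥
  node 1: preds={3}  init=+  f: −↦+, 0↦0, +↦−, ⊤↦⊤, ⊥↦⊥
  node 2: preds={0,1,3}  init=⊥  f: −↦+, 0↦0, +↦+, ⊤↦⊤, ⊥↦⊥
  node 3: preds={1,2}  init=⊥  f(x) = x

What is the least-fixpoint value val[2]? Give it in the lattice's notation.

⊤

Iteration log — 11 steps:
  step 1. node 0  ⊔preds=⊥  new=⊥  stable
  step 2. node 1  ⊔preds=⊥  new=+  stable
  step 3. node 2  ⊔preds=+  new=+  old=⊥  +wl: 0
  step 4. node 3  ⊔preds=+  new=+  old=⊥  +wl: 1,2
  step 5. node 0  ⊔preds=+  new=−  old=⊥  +wl: 
  step 6. node 1  ⊔preds=+  new=⊤  old=+  +wl: 3
  step 7. node 2  ⊔preds=⊤  new=⊤  old=+  +wl: 0
  step 8. node 3  ⊔preds=⊤  new=⊤  old=+  +wl: 1,2
  step 9. node 0  ⊔preds=⊤  new=⊤  old=−  +wl: 
  step 10. node 1  ⊔preds=⊤  new=⊤  stable
  step 11. node 2  ⊔preds=⊤  new=⊤  stable

Least fixpoint reached:
  node 0: ⊤
  node 1: ⊤
  node 2: ⊤
  node 3: ⊤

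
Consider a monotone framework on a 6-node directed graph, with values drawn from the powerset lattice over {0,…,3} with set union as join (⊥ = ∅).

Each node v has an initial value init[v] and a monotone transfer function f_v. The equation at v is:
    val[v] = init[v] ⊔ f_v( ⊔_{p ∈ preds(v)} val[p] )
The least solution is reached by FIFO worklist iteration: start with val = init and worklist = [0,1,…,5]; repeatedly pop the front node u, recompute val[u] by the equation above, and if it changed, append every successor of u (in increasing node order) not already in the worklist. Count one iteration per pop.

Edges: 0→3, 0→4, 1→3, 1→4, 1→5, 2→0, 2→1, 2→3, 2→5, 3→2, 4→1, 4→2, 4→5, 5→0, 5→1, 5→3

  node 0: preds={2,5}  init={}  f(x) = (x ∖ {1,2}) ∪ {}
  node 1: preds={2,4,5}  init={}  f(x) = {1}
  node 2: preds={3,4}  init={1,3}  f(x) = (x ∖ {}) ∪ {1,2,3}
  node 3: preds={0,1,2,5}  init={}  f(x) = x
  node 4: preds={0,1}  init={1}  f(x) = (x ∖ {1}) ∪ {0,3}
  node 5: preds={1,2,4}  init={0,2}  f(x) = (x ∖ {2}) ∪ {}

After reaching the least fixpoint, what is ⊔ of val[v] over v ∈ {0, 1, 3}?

Trace (13 dequeues):
  [1] u=0 | in {0,1,2,3} | out {0,3} | prev {} | push {}
  [2] u=1 | in {0,1,2,3} | out {1} | prev {} | push {}
  [3] u=2 | in {1} | out {1,2,3} | prev {1,3} | push {0,1}
  [4] u=3 | in {0,1,2,3} | out {0,1,2,3} | prev {} | push {2}
  [5] u=4 | in {0,1,3} | out {0,1,3} | prev {1} | push {}
  [6] u=5 | in {0,1,2,3} | out {0,1,2,3} | prev {0,2} | push {3}
  [7] u=0 | in {0,1,2,3} | out {0,3} | ==
  [8] u=1 | in {0,1,2,3} | out {1} | ==
  [9] u=2 | in {0,1,2,3} | out {0,1,2,3} | prev {1,2,3} | push {0,1,5}
  [10] u=3 | in {0,1,2,3} | out {0,1,2,3} | ==
  [11] u=0 | in {0,1,2,3} | out {0,3} | ==
  [12] u=1 | in {0,1,2,3} | out {1} | ==
  [13] u=5 | in {0,1,2,3} | out {0,1,2,3} | ==

Converged values:
  [0] {0,3}
  [1] {1}
  [2] {0,1,2,3}
  [3] {0,1,2,3}
  [4] {0,1,3}
  [5] {0,1,2,3}

{0,1,2,3}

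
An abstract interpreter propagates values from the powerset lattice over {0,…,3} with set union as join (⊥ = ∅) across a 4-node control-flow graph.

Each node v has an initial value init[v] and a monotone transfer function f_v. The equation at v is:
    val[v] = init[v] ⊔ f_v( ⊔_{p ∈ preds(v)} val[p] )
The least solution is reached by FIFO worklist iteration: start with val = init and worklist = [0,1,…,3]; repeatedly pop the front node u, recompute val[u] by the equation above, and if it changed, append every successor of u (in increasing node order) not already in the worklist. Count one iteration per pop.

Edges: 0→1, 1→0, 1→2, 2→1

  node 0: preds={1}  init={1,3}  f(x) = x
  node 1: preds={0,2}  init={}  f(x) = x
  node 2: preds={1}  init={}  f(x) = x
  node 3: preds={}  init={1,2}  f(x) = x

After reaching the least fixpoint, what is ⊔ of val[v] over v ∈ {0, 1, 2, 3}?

Iteration log — 6 steps:
  step 1. node 0  ⊔preds={}  new={1,3}  stable
  step 2. node 1  ⊔preds={1,3}  new={1,3}  old={}  +wl: 0
  step 3. node 2  ⊔preds={1,3}  new={1,3}  old={}  +wl: 1
  step 4. node 3  ⊔preds={}  new={1,2}  stable
  step 5. node 0  ⊔preds={1,3}  new={1,3}  stable
  step 6. node 1  ⊔preds={1,3}  new={1,3}  stable

Least fixpoint reached:
  node 0: {1,3}
  node 1: {1,3}
  node 2: {1,3}
  node 3: {1,2}

{1,2,3}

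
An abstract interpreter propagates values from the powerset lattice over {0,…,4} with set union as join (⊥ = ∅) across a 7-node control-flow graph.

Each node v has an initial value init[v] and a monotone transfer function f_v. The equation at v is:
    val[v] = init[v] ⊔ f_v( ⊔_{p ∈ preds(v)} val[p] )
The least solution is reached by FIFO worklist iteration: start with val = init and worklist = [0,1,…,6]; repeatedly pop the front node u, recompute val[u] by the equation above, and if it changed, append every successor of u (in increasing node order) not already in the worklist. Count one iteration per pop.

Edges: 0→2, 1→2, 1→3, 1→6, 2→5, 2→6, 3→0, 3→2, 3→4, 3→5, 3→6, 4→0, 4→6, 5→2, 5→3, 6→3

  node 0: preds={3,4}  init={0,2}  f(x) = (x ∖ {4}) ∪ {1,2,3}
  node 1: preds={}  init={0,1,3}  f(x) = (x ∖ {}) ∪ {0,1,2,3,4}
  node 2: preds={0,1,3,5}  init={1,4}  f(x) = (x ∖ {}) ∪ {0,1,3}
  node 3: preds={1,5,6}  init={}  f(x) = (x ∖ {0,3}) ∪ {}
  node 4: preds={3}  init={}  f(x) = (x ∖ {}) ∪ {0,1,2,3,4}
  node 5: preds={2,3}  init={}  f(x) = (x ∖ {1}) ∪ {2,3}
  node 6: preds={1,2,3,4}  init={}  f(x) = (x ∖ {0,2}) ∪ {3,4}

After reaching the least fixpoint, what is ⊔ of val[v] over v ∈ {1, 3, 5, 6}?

Trace (10 dequeues):
  [1] u=0 | in {} | out {0,1,2,3} | prev {0,2} | push {}
  [2] u=1 | in {} | out {0,1,2,3,4} | prev {0,1,3} | push {}
  [3] u=2 | in {0,1,2,3,4} | out {0,1,2,3,4} | prev {1,4} | push {}
  [4] u=3 | in {0,1,2,3,4} | out {1,2,4} | prev {} | push {0,2}
  [5] u=4 | in {1,2,4} | out {0,1,2,3,4} | prev {} | push {}
  [6] u=5 | in {0,1,2,3,4} | out {0,2,3,4} | prev {} | push {3}
  [7] u=6 | in {0,1,2,3,4} | out {1,3,4} | prev {} | push {}
  [8] u=0 | in {0,1,2,3,4} | out {0,1,2,3} | ==
  [9] u=2 | in {0,1,2,3,4} | out {0,1,2,3,4} | ==
  [10] u=3 | in {0,1,2,3,4} | out {1,2,4} | ==

Converged values:
  [0] {0,1,2,3}
  [1] {0,1,2,3,4}
  [2] {0,1,2,3,4}
  [3] {1,2,4}
  [4] {0,1,2,3,4}
  [5] {0,2,3,4}
  [6] {1,3,4}

{0,1,2,3,4}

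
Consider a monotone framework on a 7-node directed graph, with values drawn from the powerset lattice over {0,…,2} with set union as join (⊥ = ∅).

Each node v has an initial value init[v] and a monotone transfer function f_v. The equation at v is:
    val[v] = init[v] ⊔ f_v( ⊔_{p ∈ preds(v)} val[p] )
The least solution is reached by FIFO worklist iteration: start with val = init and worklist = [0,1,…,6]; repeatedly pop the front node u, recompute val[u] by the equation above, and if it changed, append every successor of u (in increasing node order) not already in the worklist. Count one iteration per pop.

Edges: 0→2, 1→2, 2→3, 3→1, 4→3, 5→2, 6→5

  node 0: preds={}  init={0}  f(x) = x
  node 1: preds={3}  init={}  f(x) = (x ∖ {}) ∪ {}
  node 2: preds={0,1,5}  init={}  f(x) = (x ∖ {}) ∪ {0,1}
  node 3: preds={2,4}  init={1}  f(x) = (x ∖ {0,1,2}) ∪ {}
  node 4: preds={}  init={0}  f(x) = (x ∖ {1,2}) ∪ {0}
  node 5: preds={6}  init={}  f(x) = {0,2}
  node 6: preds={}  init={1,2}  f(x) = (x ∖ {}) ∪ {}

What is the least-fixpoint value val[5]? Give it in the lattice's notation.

{0,2}

Worklist (9 pops):
  #1 pop 0: in={} → {0} (no change)
  #2 pop 1: in={1} → {1} (was {}); enqueue []
  #3 pop 2: in={0,1} → {0,1} (was {}); enqueue []
  #4 pop 3: in={0,1} → {1} (no change)
  #5 pop 4: in={} → {0} (no change)
  #6 pop 5: in={1,2} → {0,2} (was {}); enqueue [2]
  #7 pop 6: in={} → {1,2} (no change)
  #8 pop 2: in={0,1,2} → {0,1,2} (was {0,1}); enqueue [3]
  #9 pop 3: in={0,1,2} → {1} (no change)

Fixpoint:
  val[0] = {0}
  val[1] = {1}
  val[2] = {0,1,2}
  val[3] = {1}
  val[4] = {0}
  val[5] = {0,2}
  val[6] = {1,2}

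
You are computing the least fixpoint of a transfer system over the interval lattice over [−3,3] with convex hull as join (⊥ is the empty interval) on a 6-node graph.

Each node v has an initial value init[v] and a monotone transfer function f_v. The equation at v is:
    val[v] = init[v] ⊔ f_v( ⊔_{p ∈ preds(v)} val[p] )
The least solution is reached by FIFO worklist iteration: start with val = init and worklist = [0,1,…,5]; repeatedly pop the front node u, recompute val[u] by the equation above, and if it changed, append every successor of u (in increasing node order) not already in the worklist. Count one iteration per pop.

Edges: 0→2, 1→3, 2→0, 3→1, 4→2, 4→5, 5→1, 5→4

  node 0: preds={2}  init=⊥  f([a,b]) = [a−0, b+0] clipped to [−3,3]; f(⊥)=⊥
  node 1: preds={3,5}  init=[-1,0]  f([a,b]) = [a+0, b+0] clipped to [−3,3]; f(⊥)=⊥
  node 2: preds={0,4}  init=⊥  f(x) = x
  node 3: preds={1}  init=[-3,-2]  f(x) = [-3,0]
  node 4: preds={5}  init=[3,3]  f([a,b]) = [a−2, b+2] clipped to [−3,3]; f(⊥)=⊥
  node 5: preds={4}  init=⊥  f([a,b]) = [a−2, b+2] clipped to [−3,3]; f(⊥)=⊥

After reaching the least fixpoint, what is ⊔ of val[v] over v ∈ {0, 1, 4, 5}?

Worklist (19 pops):
  #1 pop 0: in=⊥ → ⊥ (no change)
  #2 pop 1: in=[-3,-2] → [-3,0] (was [-1,0]); enqueue []
  #3 pop 2: in=[3,3] → [3,3] (was ⊥); enqueue [0]
  #4 pop 3: in=[-3,0] → [-3,0] (was [-3,-2]); enqueue [1]
  #5 pop 4: in=⊥ → [3,3] (no change)
  #6 pop 5: in=[3,3] → [1,3] (was ⊥); enqueue [4]
  #7 pop 0: in=[3,3] → [3,3] (was ⊥); enqueue [2]
  #8 pop 1: in=[-3,3] → [-3,3] (was [-3,0]); enqueue [3]
  #9 pop 4: in=[1,3] → [-1,3] (was [3,3]); enqueue [5]
  #10 pop 2: in=[-1,3] → [-1,3] (was [3,3]); enqueue [0]
  #11 pop 3: in=[-3,3] → [-3,0] (no change)
  #12 pop 5: in=[-1,3] → [-3,3] (was [1,3]); enqueue [1,4]
  #13 pop 0: in=[-1,3] → [-1,3] (was [3,3]); enqueue [2]
  #14 pop 1: in=[-3,3] → [-3,3] (no change)
  #15 pop 4: in=[-3,3] → [-3,3] (was [-1,3]); enqueue [5]
  #16 pop 2: in=[-3,3] → [-3,3] (was [-1,3]); enqueue [0]
  #17 pop 5: in=[-3,3] → [-3,3] (no change)
  #18 pop 0: in=[-3,3] → [-3,3] (was [-1,3]); enqueue [2]
  #19 pop 2: in=[-3,3] → [-3,3] (no change)

Fixpoint:
  val[0] = [-3,3]
  val[1] = [-3,3]
  val[2] = [-3,3]
  val[3] = [-3,0]
  val[4] = [-3,3]
  val[5] = [-3,3]

[-3,3]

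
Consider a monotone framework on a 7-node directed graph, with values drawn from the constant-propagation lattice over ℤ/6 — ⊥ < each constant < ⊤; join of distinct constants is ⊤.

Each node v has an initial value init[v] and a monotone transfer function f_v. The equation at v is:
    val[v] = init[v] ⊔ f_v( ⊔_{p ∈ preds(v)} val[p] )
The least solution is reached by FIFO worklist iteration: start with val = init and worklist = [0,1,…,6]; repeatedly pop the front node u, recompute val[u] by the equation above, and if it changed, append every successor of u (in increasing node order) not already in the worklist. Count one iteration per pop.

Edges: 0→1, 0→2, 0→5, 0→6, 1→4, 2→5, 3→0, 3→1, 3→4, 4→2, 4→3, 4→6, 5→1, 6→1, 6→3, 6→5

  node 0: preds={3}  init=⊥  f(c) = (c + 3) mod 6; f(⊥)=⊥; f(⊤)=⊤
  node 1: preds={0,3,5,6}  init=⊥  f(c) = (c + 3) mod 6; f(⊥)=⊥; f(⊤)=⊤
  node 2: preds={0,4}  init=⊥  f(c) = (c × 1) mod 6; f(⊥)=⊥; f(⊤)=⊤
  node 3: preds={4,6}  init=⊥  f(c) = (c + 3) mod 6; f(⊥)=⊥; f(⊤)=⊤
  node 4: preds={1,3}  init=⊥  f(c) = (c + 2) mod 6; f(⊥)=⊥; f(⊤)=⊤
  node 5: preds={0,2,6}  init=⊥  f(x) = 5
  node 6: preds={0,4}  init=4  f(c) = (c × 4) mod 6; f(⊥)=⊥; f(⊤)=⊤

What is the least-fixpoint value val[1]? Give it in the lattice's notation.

⊤

Iteration log — 20 steps:
  step 1. node 0  ⊔preds=⊥  new=⊥  stable
  step 2. node 1  ⊔preds=4  new=1  old=⊥  +wl: 
  step 3. node 2  ⊔preds=⊥  new=⊥  stable
  step 4. node 3  ⊔preds=4  new=1  old=⊥  +wl: 0,1
  step 5. node 4  ⊔preds=1  new=3  old=⊥  +wl: 2,3
  step 6. node 5  ⊔preds=4  new=5  old=⊥  +wl: 
  step 7. node 6  ⊔preds=3  new=⊤  old=4  +wl: 5
  step 8. node 0  ⊔preds=1  new=4  old=⊥  +wl: 6
  step 9. node 1  ⊔preds=⊤  new=⊤  old=1  +wl: 4
  step 10. node 2  ⊔preds=⊤  new=⊤  old=⊥  +wl: 
  step 11. node 3  ⊔preds=⊤  new=⊤  old=1  +wl: 0,1
  step 12. node 5  ⊔preds=⊤  new=5  stable
  step 13. node 6  ⊔preds=⊤  new=⊤  stable
  step 14. node 4  ⊔preds=⊤  new=⊤  old=3  +wl: 2,3,6
  step 15. node 0  ⊔preds=⊤  new=⊤  old=4  +wl: 5
  step 16. node 1  ⊔preds=⊤  new=⊤  stable
  step 17. node 2  ⊔preds=⊤  new=⊤  stable
  step 18. node 3  ⊔preds=⊤  new=⊤  stable
  step 19. node 6  ⊔preds=⊤  new=⊤  stable
  step 20. node 5  ⊔preds=⊤  new=5  stable

Least fixpoint reached:
  node 0: ⊤
  node 1: ⊤
  node 2: ⊤
  node 3: ⊤
  node 4: ⊤
  node 5: 5
  node 6: ⊤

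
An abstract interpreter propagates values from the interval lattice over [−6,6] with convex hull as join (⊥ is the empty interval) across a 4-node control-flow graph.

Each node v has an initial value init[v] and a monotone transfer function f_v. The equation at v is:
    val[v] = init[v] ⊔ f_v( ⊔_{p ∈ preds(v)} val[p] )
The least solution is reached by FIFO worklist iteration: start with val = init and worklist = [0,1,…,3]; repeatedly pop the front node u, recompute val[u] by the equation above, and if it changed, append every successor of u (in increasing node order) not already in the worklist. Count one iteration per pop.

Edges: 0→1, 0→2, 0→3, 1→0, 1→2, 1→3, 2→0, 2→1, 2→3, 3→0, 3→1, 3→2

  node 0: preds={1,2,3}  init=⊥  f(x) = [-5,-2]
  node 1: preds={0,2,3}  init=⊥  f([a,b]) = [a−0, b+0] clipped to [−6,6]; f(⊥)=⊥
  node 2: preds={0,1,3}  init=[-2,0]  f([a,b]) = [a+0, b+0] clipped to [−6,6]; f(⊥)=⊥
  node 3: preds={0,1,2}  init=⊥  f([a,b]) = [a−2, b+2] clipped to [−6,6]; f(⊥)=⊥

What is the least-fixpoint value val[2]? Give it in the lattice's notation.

Worklist (19 pops):
  #1 pop 0: in=[-2,0] → [-5,-2] (was ⊥); enqueue []
  #2 pop 1: in=[-5,0] → [-5,0] (was ⊥); enqueue [0]
  #3 pop 2: in=[-5,0] → [-5,0] (was [-2,0]); enqueue [1]
  #4 pop 3: in=[-5,0] → [-6,2] (was ⊥); enqueue [2]
  #5 pop 0: in=[-6,2] → [-5,-2] (no change)
  #6 pop 1: in=[-6,2] → [-6,2] (was [-5,0]); enqueue [0,3]
  #7 pop 2: in=[-6,2] → [-6,2] (was [-5,0]); enqueue [1]
  #8 pop 0: in=[-6,2] → [-5,-2] (no change)
  #9 pop 3: in=[-6,2] → [-6,4] (was [-6,2]); enqueue [0,2]
  #10 pop 1: in=[-6,4] → [-6,4] (was [-6,2]); enqueue [3]
  #11 pop 0: in=[-6,4] → [-5,-2] (no change)
  #12 pop 2: in=[-6,4] → [-6,4] (was [-6,2]); enqueue [0,1]
  #13 pop 3: in=[-6,4] → [-6,6] (was [-6,4]); enqueue [2]
  #14 pop 0: in=[-6,6] → [-5,-2] (no change)
  #15 pop 1: in=[-6,6] → [-6,6] (was [-6,4]); enqueue [0,3]
  #16 pop 2: in=[-6,6] → [-6,6] (was [-6,4]); enqueue [1]
  #17 pop 0: in=[-6,6] → [-5,-2] (no change)
  #18 pop 3: in=[-6,6] → [-6,6] (no change)
  #19 pop 1: in=[-6,6] → [-6,6] (no change)

Fixpoint:
  val[0] = [-5,-2]
  val[1] = [-6,6]
  val[2] = [-6,6]
  val[3] = [-6,6]

[-6,6]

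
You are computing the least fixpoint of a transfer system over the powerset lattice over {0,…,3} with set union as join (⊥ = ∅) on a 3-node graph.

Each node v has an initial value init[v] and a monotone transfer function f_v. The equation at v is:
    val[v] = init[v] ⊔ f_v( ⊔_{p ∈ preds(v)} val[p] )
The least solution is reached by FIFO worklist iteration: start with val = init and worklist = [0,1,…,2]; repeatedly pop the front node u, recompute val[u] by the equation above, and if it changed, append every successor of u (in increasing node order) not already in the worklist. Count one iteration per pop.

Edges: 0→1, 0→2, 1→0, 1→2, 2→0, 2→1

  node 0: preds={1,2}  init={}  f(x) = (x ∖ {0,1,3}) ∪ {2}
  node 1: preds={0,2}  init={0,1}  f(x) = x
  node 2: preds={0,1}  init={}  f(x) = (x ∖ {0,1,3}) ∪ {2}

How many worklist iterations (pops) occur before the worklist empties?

Trace (5 dequeues):
  [1] u=0 | in {0,1} | out {2} | prev {} | push {}
  [2] u=1 | in {2} | out {0,1,2} | prev {0,1} | push {0}
  [3] u=2 | in {0,1,2} | out {2} | prev {} | push {1}
  [4] u=0 | in {0,1,2} | out {2} | ==
  [5] u=1 | in {2} | out {0,1,2} | ==

Converged values:
  [0] {2}
  [1] {0,1,2}
  [2] {2}

5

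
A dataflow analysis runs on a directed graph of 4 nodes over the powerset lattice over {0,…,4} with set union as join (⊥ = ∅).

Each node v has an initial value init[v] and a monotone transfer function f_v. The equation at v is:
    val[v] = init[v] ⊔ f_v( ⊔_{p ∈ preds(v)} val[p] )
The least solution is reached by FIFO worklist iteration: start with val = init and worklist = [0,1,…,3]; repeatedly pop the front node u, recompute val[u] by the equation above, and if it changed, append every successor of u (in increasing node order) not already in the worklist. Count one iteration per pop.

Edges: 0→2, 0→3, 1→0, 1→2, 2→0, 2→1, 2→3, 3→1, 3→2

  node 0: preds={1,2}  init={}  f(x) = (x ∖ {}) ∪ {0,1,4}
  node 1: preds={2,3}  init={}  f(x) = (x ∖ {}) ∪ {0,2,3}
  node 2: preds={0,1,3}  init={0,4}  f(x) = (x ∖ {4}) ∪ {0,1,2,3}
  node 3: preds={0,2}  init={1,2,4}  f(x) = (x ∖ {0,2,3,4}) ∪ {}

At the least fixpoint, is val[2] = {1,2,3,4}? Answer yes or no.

no

Worklist (8 pops):
  #1 pop 0: in={0,4} → {0,1,4} (was {}); enqueue []
  #2 pop 1: in={0,1,2,4} → {0,1,2,3,4} (was {}); enqueue [0]
  #3 pop 2: in={0,1,2,3,4} → {0,1,2,3,4} (was {0,4}); enqueue [1]
  #4 pop 3: in={0,1,2,3,4} → {1,2,4} (no change)
  #5 pop 0: in={0,1,2,3,4} → {0,1,2,3,4} (was {0,1,4}); enqueue [2,3]
  #6 pop 1: in={0,1,2,3,4} → {0,1,2,3,4} (no change)
  #7 pop 2: in={0,1,2,3,4} → {0,1,2,3,4} (no change)
  #8 pop 3: in={0,1,2,3,4} → {1,2,4} (no change)

Fixpoint:
  val[0] = {0,1,2,3,4}
  val[1] = {0,1,2,3,4}
  val[2] = {0,1,2,3,4}
  val[3] = {1,2,4}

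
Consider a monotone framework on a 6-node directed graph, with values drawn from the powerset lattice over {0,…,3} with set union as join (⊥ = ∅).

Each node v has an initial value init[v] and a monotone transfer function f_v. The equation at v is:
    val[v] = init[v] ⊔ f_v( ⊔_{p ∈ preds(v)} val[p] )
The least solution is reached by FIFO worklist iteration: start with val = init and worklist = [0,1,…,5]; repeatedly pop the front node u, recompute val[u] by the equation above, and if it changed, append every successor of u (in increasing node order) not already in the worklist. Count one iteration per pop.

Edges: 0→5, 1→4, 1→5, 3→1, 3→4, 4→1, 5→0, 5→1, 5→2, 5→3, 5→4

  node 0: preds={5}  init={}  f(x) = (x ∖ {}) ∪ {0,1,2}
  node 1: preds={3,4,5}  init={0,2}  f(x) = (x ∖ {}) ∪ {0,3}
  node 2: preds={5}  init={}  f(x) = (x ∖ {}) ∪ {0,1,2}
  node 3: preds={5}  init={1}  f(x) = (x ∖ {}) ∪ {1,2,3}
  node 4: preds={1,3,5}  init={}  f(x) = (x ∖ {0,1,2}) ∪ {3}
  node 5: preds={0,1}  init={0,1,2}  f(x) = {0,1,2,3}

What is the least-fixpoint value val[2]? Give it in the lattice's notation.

Iteration log — 12 steps:
  step 1. node 0  ⊔preds={0,1,2}  new={0,1,2}  old={}  +wl: 
  step 2. node 1  ⊔preds={0,1,2}  new={0,1,2,3}  old={0,2}  +wl: 
  step 3. node 2  ⊔preds={0,1,2}  new={0,1,2}  old={}  +wl: 
  step 4. node 3  ⊔preds={0,1,2}  new={0,1,2,3}  old={1}  +wl: 1
  step 5. node 4  ⊔preds={0,1,2,3}  new={3}  old={}  +wl: 
  step 6. node 5  ⊔preds={0,1,2,3}  new={0,1,2,3}  old={0,1,2}  +wl: 0,2,3,4
  step 7. node 1  ⊔preds={0,1,2,3}  new={0,1,2,3}  stable
  step 8. node 0  ⊔preds={0,1,2,3}  new={0,1,2,3}  old={0,1,2}  +wl: 5
  step 9. node 2  ⊔preds={0,1,2,3}  new={0,1,2,3}  old={0,1,2}  +wl: 
  step 10. node 3  ⊔preds={0,1,2,3}  new={0,1,2,3}  stable
  step 11. node 4  ⊔preds={0,1,2,3}  new={3}  stable
  step 12. node 5  ⊔preds={0,1,2,3}  new={0,1,2,3}  stable

Least fixpoint reached:
  node 0: {0,1,2,3}
  node 1: {0,1,2,3}
  node 2: {0,1,2,3}
  node 3: {0,1,2,3}
  node 4: {3}
  node 5: {0,1,2,3}

{0,1,2,3}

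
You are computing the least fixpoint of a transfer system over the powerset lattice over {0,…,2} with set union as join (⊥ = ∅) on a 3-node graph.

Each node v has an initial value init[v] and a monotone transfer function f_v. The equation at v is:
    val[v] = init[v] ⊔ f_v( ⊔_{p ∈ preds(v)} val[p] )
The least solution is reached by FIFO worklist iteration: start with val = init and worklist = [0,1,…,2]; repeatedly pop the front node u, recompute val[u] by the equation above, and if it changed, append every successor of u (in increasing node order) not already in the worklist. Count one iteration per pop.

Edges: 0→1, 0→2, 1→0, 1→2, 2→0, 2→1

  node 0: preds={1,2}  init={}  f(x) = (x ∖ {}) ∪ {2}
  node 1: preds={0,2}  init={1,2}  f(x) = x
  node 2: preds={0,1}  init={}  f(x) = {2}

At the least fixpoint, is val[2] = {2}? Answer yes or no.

yes

Worklist (5 pops):
  #1 pop 0: in={1,2} → {1,2} (was {}); enqueue []
  #2 pop 1: in={1,2} → {1,2} (no change)
  #3 pop 2: in={1,2} → {2} (was {}); enqueue [0,1]
  #4 pop 0: in={1,2} → {1,2} (no change)
  #5 pop 1: in={1,2} → {1,2} (no change)

Fixpoint:
  val[0] = {1,2}
  val[1] = {1,2}
  val[2] = {2}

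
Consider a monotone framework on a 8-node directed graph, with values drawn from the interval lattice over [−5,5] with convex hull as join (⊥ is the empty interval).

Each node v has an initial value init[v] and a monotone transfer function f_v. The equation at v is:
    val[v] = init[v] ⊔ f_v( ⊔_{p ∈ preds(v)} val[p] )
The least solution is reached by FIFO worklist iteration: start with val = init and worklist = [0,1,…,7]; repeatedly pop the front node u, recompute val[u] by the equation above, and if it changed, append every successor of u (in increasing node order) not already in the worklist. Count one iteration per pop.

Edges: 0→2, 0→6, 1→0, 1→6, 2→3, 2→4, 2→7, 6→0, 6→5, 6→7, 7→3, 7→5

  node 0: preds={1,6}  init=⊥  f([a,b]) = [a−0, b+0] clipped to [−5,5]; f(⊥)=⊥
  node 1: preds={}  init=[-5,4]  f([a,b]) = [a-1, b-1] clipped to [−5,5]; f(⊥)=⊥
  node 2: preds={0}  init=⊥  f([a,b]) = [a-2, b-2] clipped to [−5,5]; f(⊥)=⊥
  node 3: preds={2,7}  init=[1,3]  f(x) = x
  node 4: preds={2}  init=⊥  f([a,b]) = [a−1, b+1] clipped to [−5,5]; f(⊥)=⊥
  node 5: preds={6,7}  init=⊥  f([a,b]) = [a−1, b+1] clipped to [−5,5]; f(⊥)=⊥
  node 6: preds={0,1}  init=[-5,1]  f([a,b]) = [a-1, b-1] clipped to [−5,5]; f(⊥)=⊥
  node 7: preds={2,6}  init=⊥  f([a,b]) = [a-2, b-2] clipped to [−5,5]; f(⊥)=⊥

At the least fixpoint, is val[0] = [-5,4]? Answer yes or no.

yes

Worklist (11 pops):
  #1 pop 0: in=[-5,4] → [-5,4] (was ⊥); enqueue []
  #2 pop 1: in=⊥ → [-5,4] (no change)
  #3 pop 2: in=[-5,4] → [-5,2] (was ⊥); enqueue []
  #4 pop 3: in=[-5,2] → [-5,3] (was [1,3]); enqueue []
  #5 pop 4: in=[-5,2] → [-5,3] (was ⊥); enqueue []
  #6 pop 5: in=[-5,1] → [-5,2] (was ⊥); enqueue []
  #7 pop 6: in=[-5,4] → [-5,3] (was [-5,1]); enqueue [0,5]
  #8 pop 7: in=[-5,3] → [-5,1] (was ⊥); enqueue [3]
  #9 pop 0: in=[-5,4] → [-5,4] (no change)
  #10 pop 5: in=[-5,3] → [-5,4] (was [-5,2]); enqueue []
  #11 pop 3: in=[-5,2] → [-5,3] (no change)

Fixpoint:
  val[0] = [-5,4]
  val[1] = [-5,4]
  val[2] = [-5,2]
  val[3] = [-5,3]
  val[4] = [-5,3]
  val[5] = [-5,4]
  val[6] = [-5,3]
  val[7] = [-5,1]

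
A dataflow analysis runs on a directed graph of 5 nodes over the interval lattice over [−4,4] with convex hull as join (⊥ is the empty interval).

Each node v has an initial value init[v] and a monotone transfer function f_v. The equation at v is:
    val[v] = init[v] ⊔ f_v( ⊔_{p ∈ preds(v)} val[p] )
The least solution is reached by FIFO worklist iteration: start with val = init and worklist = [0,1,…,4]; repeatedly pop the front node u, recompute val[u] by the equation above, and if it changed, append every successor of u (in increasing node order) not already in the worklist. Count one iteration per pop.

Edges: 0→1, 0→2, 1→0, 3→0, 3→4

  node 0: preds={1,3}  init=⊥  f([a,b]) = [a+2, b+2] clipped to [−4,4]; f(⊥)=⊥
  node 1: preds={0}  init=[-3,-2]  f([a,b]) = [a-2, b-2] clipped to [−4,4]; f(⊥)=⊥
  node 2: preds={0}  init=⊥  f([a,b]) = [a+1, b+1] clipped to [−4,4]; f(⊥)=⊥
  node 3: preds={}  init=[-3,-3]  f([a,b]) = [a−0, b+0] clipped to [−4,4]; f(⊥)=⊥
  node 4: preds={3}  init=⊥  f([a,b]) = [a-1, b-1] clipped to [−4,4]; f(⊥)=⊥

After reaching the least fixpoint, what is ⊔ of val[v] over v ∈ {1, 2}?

[-3,1]

Worklist (5 pops):
  #1 pop 0: in=[-3,-2] → [-1,0] (was ⊥); enqueue []
  #2 pop 1: in=[-1,0] → [-3,-2] (no change)
  #3 pop 2: in=[-1,0] → [0,1] (was ⊥); enqueue []
  #4 pop 3: in=⊥ → [-3,-3] (no change)
  #5 pop 4: in=[-3,-3] → [-4,-4] (was ⊥); enqueue []

Fixpoint:
  val[0] = [-1,0]
  val[1] = [-3,-2]
  val[2] = [0,1]
  val[3] = [-3,-3]
  val[4] = [-4,-4]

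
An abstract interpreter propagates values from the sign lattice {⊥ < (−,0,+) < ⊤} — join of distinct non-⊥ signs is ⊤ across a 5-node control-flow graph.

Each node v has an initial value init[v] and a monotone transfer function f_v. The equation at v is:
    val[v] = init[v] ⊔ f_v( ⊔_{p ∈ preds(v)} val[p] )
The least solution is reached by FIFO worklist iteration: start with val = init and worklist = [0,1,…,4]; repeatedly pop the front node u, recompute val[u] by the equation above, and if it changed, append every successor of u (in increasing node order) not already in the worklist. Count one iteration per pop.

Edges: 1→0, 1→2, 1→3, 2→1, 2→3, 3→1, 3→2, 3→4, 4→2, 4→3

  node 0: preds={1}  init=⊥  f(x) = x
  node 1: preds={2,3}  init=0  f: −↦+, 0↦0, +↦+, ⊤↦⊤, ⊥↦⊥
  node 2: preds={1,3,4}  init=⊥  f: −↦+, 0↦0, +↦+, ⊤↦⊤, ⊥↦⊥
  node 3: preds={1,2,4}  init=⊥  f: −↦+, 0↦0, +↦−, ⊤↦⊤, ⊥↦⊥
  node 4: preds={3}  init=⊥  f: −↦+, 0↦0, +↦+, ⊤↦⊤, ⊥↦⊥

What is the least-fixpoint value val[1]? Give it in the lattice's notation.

0

Worklist (8 pops):
  #1 pop 0: in=0 → 0 (was ⊥); enqueue []
  #2 pop 1: in=⊥ → 0 (no change)
  #3 pop 2: in=0 → 0 (was ⊥); enqueue [1]
  #4 pop 3: in=0 → 0 (was ⊥); enqueue [2]
  #5 pop 4: in=0 → 0 (was ⊥); enqueue [3]
  #6 pop 1: in=0 → 0 (no change)
  #7 pop 2: in=0 → 0 (no change)
  #8 pop 3: in=0 → 0 (no change)

Fixpoint:
  val[0] = 0
  val[1] = 0
  val[2] = 0
  val[3] = 0
  val[4] = 0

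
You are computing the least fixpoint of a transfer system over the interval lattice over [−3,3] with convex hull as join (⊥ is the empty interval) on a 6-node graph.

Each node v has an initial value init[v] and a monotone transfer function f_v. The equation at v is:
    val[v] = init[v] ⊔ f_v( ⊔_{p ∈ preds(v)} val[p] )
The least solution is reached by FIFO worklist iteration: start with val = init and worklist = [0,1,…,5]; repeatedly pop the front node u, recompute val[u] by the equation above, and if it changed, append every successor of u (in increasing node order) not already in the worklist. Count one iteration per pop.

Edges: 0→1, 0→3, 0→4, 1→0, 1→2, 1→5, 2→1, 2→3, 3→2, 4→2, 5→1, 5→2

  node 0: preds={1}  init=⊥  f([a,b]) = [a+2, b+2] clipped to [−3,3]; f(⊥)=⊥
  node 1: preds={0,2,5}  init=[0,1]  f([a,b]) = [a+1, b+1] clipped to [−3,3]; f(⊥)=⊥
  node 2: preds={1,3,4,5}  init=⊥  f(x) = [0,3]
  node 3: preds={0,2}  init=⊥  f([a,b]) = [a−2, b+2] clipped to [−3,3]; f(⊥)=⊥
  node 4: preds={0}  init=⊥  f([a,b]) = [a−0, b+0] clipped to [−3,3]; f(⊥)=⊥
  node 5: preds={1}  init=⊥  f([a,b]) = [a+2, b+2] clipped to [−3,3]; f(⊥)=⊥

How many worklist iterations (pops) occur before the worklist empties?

Iteration log — 9 steps:
  step 1. node 0  ⊔preds=[0,1]  new=[2,3]  old=⊥  +wl: 
  step 2. node 1  ⊔preds=[2,3]  new=[0,3]  old=[0,1]  +wl: 0
  step 3. node 2  ⊔preds=[0,3]  new=[0,3]  old=⊥  +wl: 1
  step 4. node 3  ⊔preds=[0,3]  new=[-2,3]  old=⊥  +wl: 2
  step 5. node 4  ⊔preds=[2,3]  new=[2,3]  old=⊥  +wl: 
  step 6. node 5  ⊔preds=[0,3]  new=[2,3]  old=⊥  +wl: 
  step 7. node 0  ⊔preds=[0,3]  new=[2,3]  stable
  step 8. node 1  ⊔preds=[0,3]  new=[0,3]  stable
  step 9. node 2  ⊔preds=[-2,3]  new=[0,3]  stable

Least fixpoint reached:
  node 0: [2,3]
  node 1: [0,3]
  node 2: [0,3]
  node 3: [-2,3]
  node 4: [2,3]
  node 5: [2,3]

9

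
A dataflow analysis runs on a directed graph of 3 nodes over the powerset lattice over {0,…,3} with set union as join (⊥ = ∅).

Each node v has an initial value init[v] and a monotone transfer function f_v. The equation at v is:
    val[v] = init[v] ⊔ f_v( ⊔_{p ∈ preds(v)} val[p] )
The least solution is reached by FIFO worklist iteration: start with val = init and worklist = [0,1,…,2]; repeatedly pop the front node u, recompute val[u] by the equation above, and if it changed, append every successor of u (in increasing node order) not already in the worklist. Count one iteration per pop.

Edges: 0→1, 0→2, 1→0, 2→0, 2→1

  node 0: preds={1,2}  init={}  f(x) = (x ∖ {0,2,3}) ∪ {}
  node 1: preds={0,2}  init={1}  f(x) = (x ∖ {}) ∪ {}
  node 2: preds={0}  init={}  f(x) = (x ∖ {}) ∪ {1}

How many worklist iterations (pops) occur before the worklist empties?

5

Worklist (5 pops):
  #1 pop 0: in={1} → {1} (was {}); enqueue []
  #2 pop 1: in={1} → {1} (no change)
  #3 pop 2: in={1} → {1} (was {}); enqueue [0,1]
  #4 pop 0: in={1} → {1} (no change)
  #5 pop 1: in={1} → {1} (no change)

Fixpoint:
  val[0] = {1}
  val[1] = {1}
  val[2] = {1}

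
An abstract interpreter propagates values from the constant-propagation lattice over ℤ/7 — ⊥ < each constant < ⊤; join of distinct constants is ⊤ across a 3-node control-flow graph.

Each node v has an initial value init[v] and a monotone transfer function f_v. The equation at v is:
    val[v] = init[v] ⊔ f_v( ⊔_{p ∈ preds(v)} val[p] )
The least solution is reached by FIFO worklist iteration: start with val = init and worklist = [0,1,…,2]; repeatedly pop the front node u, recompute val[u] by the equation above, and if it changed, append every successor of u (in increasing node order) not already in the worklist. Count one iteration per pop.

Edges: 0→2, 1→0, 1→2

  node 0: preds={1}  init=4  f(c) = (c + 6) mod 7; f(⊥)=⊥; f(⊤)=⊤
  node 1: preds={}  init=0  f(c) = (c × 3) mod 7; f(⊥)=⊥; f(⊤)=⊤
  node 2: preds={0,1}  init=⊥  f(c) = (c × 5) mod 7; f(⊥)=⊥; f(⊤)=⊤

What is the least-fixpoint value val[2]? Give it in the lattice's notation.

Worklist (3 pops):
  #1 pop 0: in=0 → ⊤ (was 4); enqueue []
  #2 pop 1: in=⊥ → 0 (no change)
  #3 pop 2: in=⊤ → ⊤ (was ⊥); enqueue []

Fixpoint:
  val[0] = ⊤
  val[1] = 0
  val[2] = ⊤

⊤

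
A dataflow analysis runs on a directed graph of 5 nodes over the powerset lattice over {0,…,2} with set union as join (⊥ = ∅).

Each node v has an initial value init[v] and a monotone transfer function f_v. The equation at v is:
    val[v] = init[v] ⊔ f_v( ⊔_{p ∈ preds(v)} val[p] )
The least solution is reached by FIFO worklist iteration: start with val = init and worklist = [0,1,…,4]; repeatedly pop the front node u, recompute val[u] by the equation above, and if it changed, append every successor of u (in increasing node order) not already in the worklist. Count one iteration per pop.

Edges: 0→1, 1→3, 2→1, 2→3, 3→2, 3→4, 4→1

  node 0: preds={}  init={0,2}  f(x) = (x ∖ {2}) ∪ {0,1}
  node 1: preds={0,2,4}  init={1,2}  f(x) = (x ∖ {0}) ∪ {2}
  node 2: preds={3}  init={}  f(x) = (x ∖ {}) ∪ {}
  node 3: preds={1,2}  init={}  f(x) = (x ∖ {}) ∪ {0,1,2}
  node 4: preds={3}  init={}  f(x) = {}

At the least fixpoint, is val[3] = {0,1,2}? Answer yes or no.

yes

Trace (8 dequeues):
  [1] u=0 | in {} | out {0,1,2} | prev {0,2} | push {}
  [2] u=1 | in {0,1,2} | out {1,2} | ==
  [3] u=2 | in {} | out {} | ==
  [4] u=3 | in {1,2} | out {0,1,2} | prev {} | push {2}
  [5] u=4 | in {0,1,2} | out {} | ==
  [6] u=2 | in {0,1,2} | out {0,1,2} | prev {} | push {1,3}
  [7] u=1 | in {0,1,2} | out {1,2} | ==
  [8] u=3 | in {0,1,2} | out {0,1,2} | ==

Converged values:
  [0] {0,1,2}
  [1] {1,2}
  [2] {0,1,2}
  [3] {0,1,2}
  [4] {}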